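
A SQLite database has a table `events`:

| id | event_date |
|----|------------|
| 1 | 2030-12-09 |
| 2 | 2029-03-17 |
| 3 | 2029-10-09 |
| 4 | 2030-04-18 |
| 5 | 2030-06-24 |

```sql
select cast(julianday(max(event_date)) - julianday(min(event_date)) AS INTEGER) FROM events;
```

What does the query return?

632

MIN = 2029-03-17, MAX = 2030-12-09.
14 days remain in March 2029 after the 17th (31 − 17).
Full months from April 2029 through November 2030 contribute their day counts.
Then 9 days into December 2030.
Total: 14 + 30 + 31 + 30 + 31 + 31 + 30 + 31 + 30 + 31 + 31 + 28 + 31 + 30 + 31 + 30 + 31 + 31 + 30 + 31 + 30 + 9 = 632.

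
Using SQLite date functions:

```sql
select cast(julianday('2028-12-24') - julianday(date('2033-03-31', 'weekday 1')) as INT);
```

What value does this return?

`weekday 1` advances to the next Monday; 2033-03-31 is a Thursday, so it moves forward to 2033-04-04.
7 days remain in December 2028 after the 24th (31 − 24).
Full months from January 2029 through March 2033 contribute their day counts.
Then 4 days into April 2033.
Total: 7 + 31 + 28 + 31 + 30 + 31 + 30 + 31 + 31 + 30 + 31 + 30 + 31 + 31 + 28 + 31 + 30 + 31 + 30 + 31 + 31 + 30 + 31 + 30 + 31 + 31 + 28 + 31 + 30 + 31 + 30 + 31 + 31 + 30 + 31 + 30 + 31 + 31 + 29 + 31 + 30 + 31 + 30 + 31 + 31 + 30 + 31 + 30 + 31 + 31 + 28 + 31 + 4 = 1562.
The subtraction is earlier − later, so the result is −1562 → -1562.

-1562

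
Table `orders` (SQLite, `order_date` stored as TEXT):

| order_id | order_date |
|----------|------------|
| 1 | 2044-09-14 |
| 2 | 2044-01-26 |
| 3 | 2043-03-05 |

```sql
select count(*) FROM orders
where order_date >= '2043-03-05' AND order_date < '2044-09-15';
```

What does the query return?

3

Rows in [2043-03-05, 2044-09-15): 2044-09-14, 2044-01-26, 2043-03-05 → 3 rows.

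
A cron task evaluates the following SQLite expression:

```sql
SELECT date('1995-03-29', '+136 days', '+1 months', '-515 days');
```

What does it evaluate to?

1994-04-15

Applying '+136 days' to 1995-03-29: counting 136 days forward gives 1995-08-12.
Adding +1 month to 1995-08-12 gives 1995-09-12.
Applying '-515 days' to 1995-09-12: counting 515 days back gives 1994-04-15.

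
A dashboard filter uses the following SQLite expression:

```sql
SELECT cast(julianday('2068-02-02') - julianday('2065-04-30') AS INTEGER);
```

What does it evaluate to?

1008

0 days remain in April 2065 after the 30th (30 − 30).
Full months from May 2065 through January 2068 contribute their day counts.
Then 2 days into February 2068.
Total: 0 + 31 + 30 + 31 + 31 + 30 + 31 + 30 + 31 + 31 + 28 + 31 + 30 + 31 + 30 + 31 + 31 + 30 + 31 + 30 + 31 + 31 + 28 + 31 + 30 + 31 + 30 + 31 + 31 + 30 + 31 + 30 + 31 + 31 + 2 = 1008.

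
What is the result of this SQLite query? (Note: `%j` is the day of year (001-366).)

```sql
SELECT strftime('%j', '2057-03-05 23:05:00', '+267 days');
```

331

First apply '+267 days': 2057-03-05 23:05:00 → 2057-11-27 23:05:00.
Day-of-year for 2057-11-27: days since 2057-01-01 inclusive = 331, zero-padded to 331.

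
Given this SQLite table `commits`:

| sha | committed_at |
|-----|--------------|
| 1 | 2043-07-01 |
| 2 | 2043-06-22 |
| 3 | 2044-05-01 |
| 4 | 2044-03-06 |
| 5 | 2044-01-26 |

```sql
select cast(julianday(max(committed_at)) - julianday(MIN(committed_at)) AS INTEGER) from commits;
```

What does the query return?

MIN = 2043-06-22, MAX = 2044-05-01.
8 days remain in June 2043 after the 22nd (30 − 22).
Full months from July 2043 through April 2044 contribute their day counts.
Then 1 day into May 2044.
Total: 8 + 31 + 31 + 30 + 31 + 30 + 31 + 31 + 29 + 31 + 30 + 1 = 314.

314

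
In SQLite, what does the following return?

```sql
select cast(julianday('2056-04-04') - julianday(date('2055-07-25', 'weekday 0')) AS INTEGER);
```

`weekday 0` advances to the next Sunday; 2055-07-25 is already a Sunday, so it stays at 2055-07-25.
6 days remain in July 2055 after the 25th (31 − 25).
Full months from August 2055 through March 2056 contribute their day counts.
Then 4 days into April 2056.
Total: 6 + 31 + 30 + 31 + 30 + 31 + 31 + 29 + 31 + 4 = 254.

254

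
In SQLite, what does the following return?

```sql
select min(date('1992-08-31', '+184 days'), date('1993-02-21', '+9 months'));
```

1993-03-03

date('1992-08-31', '+184 days') → 1993-03-03.
date('1993-02-21', '+9 months') → 1993-11-21.
Earlier of the two is 1993-03-03.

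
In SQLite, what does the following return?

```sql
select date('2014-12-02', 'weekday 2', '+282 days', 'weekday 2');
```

2015-09-15

`weekday 2` advances to the next Tuesday; 2014-12-02 is already a Tuesday, so it stays at 2014-12-02.
Applying '+282 days' to 2014-12-02: counting 282 days forward gives 2015-09-10.
`weekday 2` advances to the next Tuesday; 2015-09-10 is a Thursday, so it moves forward to 2015-09-15.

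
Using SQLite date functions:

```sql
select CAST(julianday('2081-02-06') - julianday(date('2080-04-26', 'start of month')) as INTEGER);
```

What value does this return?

311

`start of month` rewinds 2080-04-26 to 2080-04-01.
29 days remain in April 2080 after the 1st (30 − 1).
Full months from May 2080 through January 2081 contribute their day counts.
Then 6 days into February 2081.
Total: 29 + 31 + 30 + 31 + 31 + 30 + 31 + 30 + 31 + 31 + 6 = 311.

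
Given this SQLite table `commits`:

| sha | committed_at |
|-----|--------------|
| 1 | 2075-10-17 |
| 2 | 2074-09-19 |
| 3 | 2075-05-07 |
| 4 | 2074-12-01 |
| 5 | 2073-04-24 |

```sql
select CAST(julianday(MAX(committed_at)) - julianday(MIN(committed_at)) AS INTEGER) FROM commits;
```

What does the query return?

MIN = 2073-04-24, MAX = 2075-10-17.
6 days remain in April 2073 after the 24th (30 − 24).
Full months from May 2073 through September 2075 contribute their day counts.
Then 17 days into October 2075.
Total: 6 + 31 + 30 + 31 + 31 + 30 + 31 + 30 + 31 + 31 + 28 + 31 + 30 + 31 + 30 + 31 + 31 + 30 + 31 + 30 + 31 + 31 + 28 + 31 + 30 + 31 + 30 + 31 + 31 + 30 + 17 = 906.

906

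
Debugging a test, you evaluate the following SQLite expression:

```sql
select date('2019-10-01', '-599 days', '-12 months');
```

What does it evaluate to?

2017-02-09

Applying '-599 days' to 2019-10-01: counting 599 days back gives 2018-02-09.
Adding -12 months to 2018-02-09 gives 2017-02-09.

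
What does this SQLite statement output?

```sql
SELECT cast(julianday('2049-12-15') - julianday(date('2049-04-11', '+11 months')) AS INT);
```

Adding +11 months to 2049-04-11 gives 2050-03-11.
16 days remain in December 2049 after the 15th (31 − 15).
January 2050: 31 days.
February 2050: 28 days.
Then 11 days into March 2050.
Total: 16 + 31 + 28 + 11 = 86.
The subtraction is earlier − later, so the result is −86 → -86.

-86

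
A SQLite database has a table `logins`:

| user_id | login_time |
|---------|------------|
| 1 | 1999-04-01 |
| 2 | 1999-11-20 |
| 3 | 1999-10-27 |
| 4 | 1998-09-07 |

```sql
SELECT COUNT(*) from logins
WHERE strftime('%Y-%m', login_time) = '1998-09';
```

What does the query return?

1

Rows with year-month 1998-09: 1998-09-07 → 1.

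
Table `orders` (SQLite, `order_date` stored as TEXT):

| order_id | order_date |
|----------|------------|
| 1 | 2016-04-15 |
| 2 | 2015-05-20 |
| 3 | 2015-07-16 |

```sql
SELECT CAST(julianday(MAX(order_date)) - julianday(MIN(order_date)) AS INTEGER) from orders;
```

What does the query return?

MIN = 2015-05-20, MAX = 2016-04-15.
11 days remain in May 2015 after the 20th (31 − 20).
Full months from June 2015 through March 2016 contribute their day counts.
Then 15 days into April 2016.
Total: 11 + 30 + 31 + 31 + 30 + 31 + 30 + 31 + 31 + 29 + 31 + 15 = 331.

331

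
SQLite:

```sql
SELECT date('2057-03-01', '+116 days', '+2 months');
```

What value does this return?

Applying '+116 days' to 2057-03-01: counting 116 days forward gives 2057-06-25.
Adding +2 months to 2057-06-25 gives 2057-08-25.

2057-08-25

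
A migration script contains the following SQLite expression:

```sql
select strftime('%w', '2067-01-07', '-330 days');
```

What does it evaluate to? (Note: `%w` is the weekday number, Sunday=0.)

4

First apply '-330 days': 2067-01-07 → 2066-02-11.
2066-02-11 is a Thursday; with Sunday=0 that is 4.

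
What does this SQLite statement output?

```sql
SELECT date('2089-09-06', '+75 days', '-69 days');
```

2089-09-12

Applying '+75 days' to 2089-09-06: counting 75 days forward gives 2089-11-20.
Applying '-69 days' to 2089-11-20: counting 69 days back gives 2089-09-12.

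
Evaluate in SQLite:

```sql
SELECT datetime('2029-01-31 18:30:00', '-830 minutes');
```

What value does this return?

830 minutes = 13h 50m; -830 minutes from 2029-01-31 18:30:00 is 2029-01-31 04:40:00.

2029-01-31 04:40:00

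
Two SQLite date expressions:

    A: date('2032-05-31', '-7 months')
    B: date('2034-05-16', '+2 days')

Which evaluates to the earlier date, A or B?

A

A = 2031-10-31.
B = 2034-05-18.
A is earlier.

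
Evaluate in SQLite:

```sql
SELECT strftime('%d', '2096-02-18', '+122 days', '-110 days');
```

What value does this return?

01

First apply '+122 days', '-110 days': 2096-02-18 → 2096-03-01.
`%d` extracts the 2-digit day of month: 01.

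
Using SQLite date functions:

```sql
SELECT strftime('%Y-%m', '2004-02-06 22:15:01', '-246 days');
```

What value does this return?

First apply '-246 days': 2004-02-06 22:15:01 → 2003-06-05 22:15:01.
`%Y-%m` extracts the year-month: 2003-06.

2003-06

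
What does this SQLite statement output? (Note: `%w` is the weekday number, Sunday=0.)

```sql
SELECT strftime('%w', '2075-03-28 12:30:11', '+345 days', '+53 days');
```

3

First apply '+345 days', '+53 days': 2075-03-28 12:30:11 → 2076-04-29 12:30:11.
2076-04-29 is a Wednesday; with Sunday=0 that is 3.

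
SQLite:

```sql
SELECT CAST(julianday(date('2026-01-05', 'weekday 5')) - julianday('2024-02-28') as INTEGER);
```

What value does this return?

681

`weekday 5` advances to the next Friday; 2026-01-05 is a Monday, so it moves forward to 2026-01-09.
1 day remains in February 2024 after the 28th (29 − 28).
Full months from March 2024 through December 2025 contribute their day counts.
Then 9 days into January 2026.
Total: 1 + 31 + 30 + 31 + 30 + 31 + 31 + 30 + 31 + 30 + 31 + 31 + 28 + 31 + 30 + 31 + 30 + 31 + 31 + 30 + 31 + 30 + 31 + 9 = 681.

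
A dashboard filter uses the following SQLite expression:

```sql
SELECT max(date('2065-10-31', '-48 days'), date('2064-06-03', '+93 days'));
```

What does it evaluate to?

date('2065-10-31', '-48 days') → 2065-09-13.
date('2064-06-03', '+93 days') → 2064-09-04.
Later of the two is 2065-09-13.

2065-09-13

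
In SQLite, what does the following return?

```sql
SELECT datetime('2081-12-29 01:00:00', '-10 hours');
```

2081-12-28 15:00:00

-10 hours from 2081-12-29 01:00:00 is 2081-12-28 15:00:00 (crosses midnight).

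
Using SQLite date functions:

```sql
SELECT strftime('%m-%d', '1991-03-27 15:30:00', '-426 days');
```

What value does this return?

First apply '-426 days': 1991-03-27 15:30:00 → 1990-01-25 15:30:00.
`%m-%d` extracts the month-day: 01-25.

01-25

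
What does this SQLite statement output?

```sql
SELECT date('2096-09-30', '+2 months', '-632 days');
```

2095-03-09

Adding +2 months to 2096-09-30 gives 2096-11-30.
Applying '-632 days' to 2096-11-30: counting 632 days back gives 2095-03-09.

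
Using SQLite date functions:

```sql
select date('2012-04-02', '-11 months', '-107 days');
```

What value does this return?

2011-01-15

Adding -11 months to 2012-04-02 gives 2011-05-02.
Applying '-107 days' to 2011-05-02: counting 107 days back gives 2011-01-15.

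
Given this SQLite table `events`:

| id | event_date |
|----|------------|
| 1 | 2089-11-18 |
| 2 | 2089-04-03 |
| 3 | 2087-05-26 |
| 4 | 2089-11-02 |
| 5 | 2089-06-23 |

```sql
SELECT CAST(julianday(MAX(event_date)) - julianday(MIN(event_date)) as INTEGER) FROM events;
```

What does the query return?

MIN = 2087-05-26, MAX = 2089-11-18.
5 days remain in May 2087 after the 26th (31 − 26).
Full months from June 2087 through October 2089 contribute their day counts.
Then 18 days into November 2089.
Total: 5 + 30 + 31 + 31 + 30 + 31 + 30 + 31 + 31 + 29 + 31 + 30 + 31 + 30 + 31 + 31 + 30 + 31 + 30 + 31 + 31 + 28 + 31 + 30 + 31 + 30 + 31 + 31 + 30 + 31 + 18 = 907.

907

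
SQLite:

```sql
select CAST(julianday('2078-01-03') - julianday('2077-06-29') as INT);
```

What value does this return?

1 day remains in June 2077 after the 29th (30 − 29).
Full months from July 2077 through December 2077 contribute their day counts.
Then 3 days into January 2078.
Total: 1 + 31 + 31 + 30 + 31 + 30 + 31 + 3 = 188.

188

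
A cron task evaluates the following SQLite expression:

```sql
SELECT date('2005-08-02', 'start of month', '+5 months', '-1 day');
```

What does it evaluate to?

2005-12-31

`start of month` rewinds 2005-08-02 to 2005-08-01.
Adding +5 months to 2005-08-01 gives 2006-01-01.
Going back 1 day from 2006-01-01 reaches 2005-12-31 (last day of December, 31 days).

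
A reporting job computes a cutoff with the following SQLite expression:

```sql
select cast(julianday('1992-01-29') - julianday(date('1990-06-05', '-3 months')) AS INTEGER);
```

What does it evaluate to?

695

Adding -3 months to 1990-06-05 gives 1990-03-05.
26 days remain in March 1990 after the 5th (31 − 5).
Full months from April 1990 through December 1991 contribute their day counts.
Then 29 days into January 1992.
Total: 26 + 30 + 31 + 30 + 31 + 31 + 30 + 31 + 30 + 31 + 31 + 28 + 31 + 30 + 31 + 30 + 31 + 31 + 30 + 31 + 30 + 31 + 29 = 695.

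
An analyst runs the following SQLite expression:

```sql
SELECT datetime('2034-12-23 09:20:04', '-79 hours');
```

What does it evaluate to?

2034-12-20 02:20:04

-79 hours from 2034-12-23 09:20:04 is 2034-12-20 02:20:04 (crosses midnight).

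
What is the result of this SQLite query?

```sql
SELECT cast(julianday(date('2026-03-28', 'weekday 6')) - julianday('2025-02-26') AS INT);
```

`weekday 6` advances to the next Saturday; 2026-03-28 is already a Saturday, so it stays at 2026-03-28.
2 days remain in February 2025 after the 26th (28 − 26).
Full months from March 2025 through February 2026 contribute their day counts.
Then 28 days into March 2026.
Total: 2 + 31 + 30 + 31 + 30 + 31 + 31 + 30 + 31 + 30 + 31 + 31 + 28 + 28 = 395.

395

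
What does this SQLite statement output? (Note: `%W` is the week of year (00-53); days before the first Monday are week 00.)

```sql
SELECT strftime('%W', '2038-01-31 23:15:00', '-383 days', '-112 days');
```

38

First apply '-383 days', '-112 days': 2038-01-31 23:15:00 → 2036-09-23 23:15:00.
2036-09-23 is a Tuesday. SQLite's %W counts Mondays since the year started; the result is 38.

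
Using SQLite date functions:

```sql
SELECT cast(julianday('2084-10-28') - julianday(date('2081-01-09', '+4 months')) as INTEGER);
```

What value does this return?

Adding +4 months to 2081-01-09 gives 2081-05-09.
22 days remain in May 2081 after the 9th (31 − 9).
Full months from June 2081 through September 2084 contribute their day counts.
Then 28 days into October 2084.
Total: 22 + 30 + 31 + 31 + 30 + 31 + 30 + 31 + 31 + 28 + 31 + 30 + 31 + 30 + 31 + 31 + 30 + 31 + 30 + 31 + 31 + 28 + 31 + 30 + 31 + 30 + 31 + 31 + 30 + 31 + 30 + 31 + 31 + 29 + 31 + 30 + 31 + 30 + 31 + 31 + 30 + 28 = 1268.

1268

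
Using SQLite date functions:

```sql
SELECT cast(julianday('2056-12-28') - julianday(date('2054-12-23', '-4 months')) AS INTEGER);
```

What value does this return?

858

Adding -4 months to 2054-12-23 gives 2054-08-23.
8 days remain in August 2054 after the 23rd (31 − 23).
Full months from September 2054 through November 2056 contribute their day counts.
Then 28 days into December 2056.
Total: 8 + 30 + 31 + 30 + 31 + 31 + 28 + 31 + 30 + 31 + 30 + 31 + 31 + 30 + 31 + 30 + 31 + 31 + 29 + 31 + 30 + 31 + 30 + 31 + 31 + 30 + 31 + 30 + 28 = 858.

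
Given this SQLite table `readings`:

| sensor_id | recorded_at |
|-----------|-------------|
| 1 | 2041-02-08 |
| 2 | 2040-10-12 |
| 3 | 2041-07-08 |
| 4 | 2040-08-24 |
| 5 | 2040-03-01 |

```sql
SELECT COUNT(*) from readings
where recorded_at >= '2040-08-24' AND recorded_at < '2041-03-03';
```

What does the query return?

Rows in [2040-08-24, 2041-03-03): 2041-02-08, 2040-10-12, 2040-08-24 → 3 rows.

3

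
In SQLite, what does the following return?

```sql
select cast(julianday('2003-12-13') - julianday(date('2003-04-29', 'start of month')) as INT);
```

`start of month` rewinds 2003-04-29 to 2003-04-01.
29 days remain in April 2003 after the 1st (30 − 1).
Full months from May 2003 through November 2003 contribute their day counts.
Then 13 days into December 2003.
Total: 29 + 31 + 30 + 31 + 31 + 30 + 31 + 30 + 13 = 256.

256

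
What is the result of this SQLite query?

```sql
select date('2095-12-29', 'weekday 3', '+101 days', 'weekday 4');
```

2096-04-19

`weekday 3` advances to the next Wednesday; 2095-12-29 is a Thursday, so it moves forward to 2096-01-04.
Applying '+101 days' to 2096-01-04: counting 101 days forward gives 2096-04-14.
`weekday 4` advances to the next Thursday; 2096-04-14 is a Saturday, so it moves forward to 2096-04-19.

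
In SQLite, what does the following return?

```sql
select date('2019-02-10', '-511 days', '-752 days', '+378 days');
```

2016-09-08

Applying '-511 days' to 2019-02-10: counting 511 days back gives 2017-09-17.
Applying '-752 days' to 2017-09-17: counting 752 days back gives 2015-08-27.
Applying '+378 days' to 2015-08-27: counting 378 days forward gives 2016-09-08.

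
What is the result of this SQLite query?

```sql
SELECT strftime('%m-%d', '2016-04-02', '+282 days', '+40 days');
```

First apply '+282 days', '+40 days': 2016-04-02 → 2017-02-18.
`%m-%d` extracts the month-day: 02-18.

02-18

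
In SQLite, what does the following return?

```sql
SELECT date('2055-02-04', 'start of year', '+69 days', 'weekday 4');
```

2055-03-11

`start of year` rewinds 2055-02-04 to 2055-01-01.
Applying '+69 days' to 2055-01-01: counting 69 days forward gives 2055-03-11.
`weekday 4` advances to the next Thursday; 2055-03-11 is already a Thursday, so it stays at 2055-03-11.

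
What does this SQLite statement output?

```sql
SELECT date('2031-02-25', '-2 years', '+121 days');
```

Adding -2 years to 2031-02-25 gives 2029-02-25.
Applying '+121 days' to 2029-02-25: counting 121 days forward gives 2029-06-26.

2029-06-26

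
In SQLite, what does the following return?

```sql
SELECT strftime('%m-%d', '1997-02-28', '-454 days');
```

12-02

First apply '-454 days': 1997-02-28 → 1995-12-02.
`%m-%d` extracts the month-day: 12-02.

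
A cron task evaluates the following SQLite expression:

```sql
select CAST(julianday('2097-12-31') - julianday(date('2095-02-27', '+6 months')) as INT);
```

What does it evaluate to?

Adding +6 months to 2095-02-27 gives 2095-08-27.
4 days remain in August 2095 after the 27th (31 − 27).
Full months from September 2095 through November 2097 contribute their day counts.
Then 31 days into December 2097.
Total: 4 + 30 + 31 + 30 + 31 + 31 + 29 + 31 + 30 + 31 + 30 + 31 + 31 + 30 + 31 + 30 + 31 + 31 + 28 + 31 + 30 + 31 + 30 + 31 + 31 + 30 + 31 + 30 + 31 = 857.

857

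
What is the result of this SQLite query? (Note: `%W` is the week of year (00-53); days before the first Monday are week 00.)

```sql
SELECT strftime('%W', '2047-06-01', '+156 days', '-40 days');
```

First apply '+156 days', '-40 days': 2047-06-01 → 2047-09-25.
2047-09-25 is a Wednesday. SQLite's %W counts Mondays since the year started; the result is 38.

38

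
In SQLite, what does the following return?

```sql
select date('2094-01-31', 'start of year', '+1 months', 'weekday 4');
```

2094-02-04

`start of year` rewinds 2094-01-31 to 2094-01-01.
Adding +1 month to 2094-01-01 gives 2094-02-01.
`weekday 4` advances to the next Thursday; 2094-02-01 is a Monday, so it moves forward to 2094-02-04.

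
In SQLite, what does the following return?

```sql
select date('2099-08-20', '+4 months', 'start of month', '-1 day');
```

Adding +4 months to 2099-08-20 gives 2099-12-20.
`start of month` rewinds 2099-12-20 to 2099-12-01.
Going back 1 day from 2099-12-01 reaches 2099-11-30 (last day of November, 30 days).

2099-11-30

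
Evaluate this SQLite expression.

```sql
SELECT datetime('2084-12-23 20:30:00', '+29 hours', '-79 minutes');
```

2084-12-25 00:11:00

+29 hours from 2084-12-23 20:30:00 is 2084-12-25 01:30:00 (crosses midnight).
79 minutes = 1h 19m; -79 minutes from 2084-12-25 01:30:00 is 2084-12-25 00:11:00.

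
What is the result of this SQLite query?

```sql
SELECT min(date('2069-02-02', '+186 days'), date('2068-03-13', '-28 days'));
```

2068-02-14

date('2069-02-02', '+186 days') → 2069-08-07.
date('2068-03-13', '-28 days') → 2068-02-14.
Earlier of the two is 2068-02-14.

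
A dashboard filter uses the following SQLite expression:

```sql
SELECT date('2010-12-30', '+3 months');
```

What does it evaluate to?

2011-03-30

Adding +3 months to 2010-12-30 gives 2011-03-30.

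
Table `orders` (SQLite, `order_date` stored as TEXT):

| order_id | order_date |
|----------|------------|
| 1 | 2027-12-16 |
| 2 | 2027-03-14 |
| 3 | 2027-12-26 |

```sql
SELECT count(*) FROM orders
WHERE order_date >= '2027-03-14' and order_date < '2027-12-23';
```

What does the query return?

Rows in [2027-03-14, 2027-12-23): 2027-12-16, 2027-03-14 → 2 rows.

2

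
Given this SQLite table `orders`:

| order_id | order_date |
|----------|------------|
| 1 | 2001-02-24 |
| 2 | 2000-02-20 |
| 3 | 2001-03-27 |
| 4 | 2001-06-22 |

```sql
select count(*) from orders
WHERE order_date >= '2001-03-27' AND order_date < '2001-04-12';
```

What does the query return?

1

Rows in [2001-03-27, 2001-04-12): 2001-03-27 → 1 row.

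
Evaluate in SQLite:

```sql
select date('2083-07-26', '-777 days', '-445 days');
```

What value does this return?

Applying '-777 days' to 2083-07-26: counting 777 days back gives 2081-06-09.
Applying '-445 days' to 2081-06-09: counting 445 days back gives 2080-03-21.

2080-03-21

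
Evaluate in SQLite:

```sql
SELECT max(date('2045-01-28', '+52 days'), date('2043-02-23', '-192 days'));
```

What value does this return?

date('2045-01-28', '+52 days') → 2045-03-21.
date('2043-02-23', '-192 days') → 2042-08-15.
Later of the two is 2045-03-21.

2045-03-21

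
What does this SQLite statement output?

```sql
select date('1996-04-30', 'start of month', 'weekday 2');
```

1996-04-02

`start of month` rewinds 1996-04-30 to 1996-04-01.
`weekday 2` advances to the next Tuesday; 1996-04-01 is a Monday, so it moves forward to 1996-04-02.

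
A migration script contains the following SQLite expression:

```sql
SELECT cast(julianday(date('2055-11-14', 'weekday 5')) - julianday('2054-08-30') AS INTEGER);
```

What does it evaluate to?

446

`weekday 5` advances to the next Friday; 2055-11-14 is a Sunday, so it moves forward to 2055-11-19.
1 day remains in August 2054 after the 30th (31 − 30).
Full months from September 2054 through October 2055 contribute their day counts.
Then 19 days into November 2055.
Total: 1 + 30 + 31 + 30 + 31 + 31 + 28 + 31 + 30 + 31 + 30 + 31 + 31 + 30 + 31 + 19 = 446.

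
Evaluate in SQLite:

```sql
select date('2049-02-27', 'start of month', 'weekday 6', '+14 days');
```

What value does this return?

2049-02-20

`start of month` rewinds 2049-02-27 to 2049-02-01.
`weekday 6` advances to the next Saturday; 2049-02-01 is a Monday, so it moves forward to 2049-02-06.
Advancing 14 more days within February lands on 2049-02-20.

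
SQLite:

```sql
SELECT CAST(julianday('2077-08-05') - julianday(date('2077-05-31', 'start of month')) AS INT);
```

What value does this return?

`start of month` rewinds 2077-05-31 to 2077-05-01.
30 days remain in May 2077 after the 1st (31 − 1).
June 2077: 30 days.
July 2077: 31 days.
Then 5 days into August 2077.
Total: 30 + 30 + 31 + 5 = 96.

96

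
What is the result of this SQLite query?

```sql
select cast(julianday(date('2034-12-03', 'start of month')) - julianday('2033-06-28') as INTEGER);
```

`start of month` rewinds 2034-12-03 to 2034-12-01.
2 days remain in June 2033 after the 28th (30 − 28).
Full months from July 2033 through November 2034 contribute their day counts.
Then 1 day into December 2034.
Total: 2 + 31 + 31 + 30 + 31 + 30 + 31 + 31 + 28 + 31 + 30 + 31 + 30 + 31 + 31 + 30 + 31 + 30 + 1 = 521.

521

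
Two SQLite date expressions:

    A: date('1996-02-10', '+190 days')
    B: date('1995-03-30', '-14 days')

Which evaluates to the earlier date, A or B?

B

A = 1996-08-18.
B = 1995-03-16.
B is earlier.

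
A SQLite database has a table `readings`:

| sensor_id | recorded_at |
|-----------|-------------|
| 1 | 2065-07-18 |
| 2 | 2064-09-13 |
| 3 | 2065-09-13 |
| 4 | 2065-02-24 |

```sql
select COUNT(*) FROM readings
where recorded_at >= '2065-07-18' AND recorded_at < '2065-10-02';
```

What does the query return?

2

Rows in [2065-07-18, 2065-10-02): 2065-07-18, 2065-09-13 → 2 rows.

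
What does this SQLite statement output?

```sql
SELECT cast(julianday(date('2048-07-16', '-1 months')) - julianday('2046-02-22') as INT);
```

845

Adding -1 month to 2048-07-16 gives 2048-06-16.
6 days remain in February 2046 after the 22nd (28 − 22).
Full months from March 2046 through May 2048 contribute their day counts.
Then 16 days into June 2048.
Total: 6 + 31 + 30 + 31 + 30 + 31 + 31 + 30 + 31 + 30 + 31 + 31 + 28 + 31 + 30 + 31 + 30 + 31 + 31 + 30 + 31 + 30 + 31 + 31 + 29 + 31 + 30 + 31 + 16 = 845.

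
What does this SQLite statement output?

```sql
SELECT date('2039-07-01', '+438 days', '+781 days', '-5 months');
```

Applying '+438 days' to 2039-07-01: counting 438 days forward gives 2040-09-11.
Applying '+781 days' to 2040-09-11: counting 781 days forward gives 2042-11-01.
Adding -5 months to 2042-11-01 gives 2042-06-01.

2042-06-01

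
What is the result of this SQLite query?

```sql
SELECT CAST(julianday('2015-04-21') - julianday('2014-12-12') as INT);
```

19 days remain in December 2014 after the 12th (31 − 12).
January 2015: 31 days.
February 2015: 28 days.
March 2015: 31 days.
Then 21 days into April 2015.
Total: 19 + 31 + 28 + 31 + 21 = 130.

130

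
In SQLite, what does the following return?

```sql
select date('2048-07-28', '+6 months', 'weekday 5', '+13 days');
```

Adding +6 months to 2048-07-28 gives 2049-01-28.
`weekday 5` advances to the next Friday; 2049-01-28 is a Thursday, so it moves forward to 2049-01-29.
January 2049 has 31 days; 2 remain after the 29th, so 3 days reach 2049-02-01.
Advancing 10 more days within February lands on 2049-02-11.

2049-02-11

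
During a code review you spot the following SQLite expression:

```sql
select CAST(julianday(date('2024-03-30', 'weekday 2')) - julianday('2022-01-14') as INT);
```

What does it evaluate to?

`weekday 2` advances to the next Tuesday; 2024-03-30 is a Saturday, so it moves forward to 2024-04-02.
17 days remain in January 2022 after the 14th (31 − 14).
Full months from February 2022 through March 2024 contribute their day counts.
Then 2 days into April 2024.
Total: 17 + 28 + 31 + 30 + 31 + 30 + 31 + 31 + 30 + 31 + 30 + 31 + 31 + 28 + 31 + 30 + 31 + 30 + 31 + 31 + 30 + 31 + 30 + 31 + 31 + 29 + 31 + 2 = 809.

809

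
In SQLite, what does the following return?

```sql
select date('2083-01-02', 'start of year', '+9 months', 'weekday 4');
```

`start of year` rewinds 2083-01-02 to 2083-01-01.
Adding +9 months to 2083-01-01 gives 2083-10-01.
`weekday 4` advances to the next Thursday; 2083-10-01 is a Friday, so it moves forward to 2083-10-07.

2083-10-07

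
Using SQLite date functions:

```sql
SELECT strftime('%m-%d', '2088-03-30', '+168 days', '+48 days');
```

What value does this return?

11-01

First apply '+168 days', '+48 days': 2088-03-30 → 2088-11-01.
`%m-%d` extracts the month-day: 11-01.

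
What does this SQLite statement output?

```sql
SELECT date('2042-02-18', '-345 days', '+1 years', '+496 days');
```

2043-07-19

Applying '-345 days' to 2042-02-18: counting 345 days back gives 2041-03-10.
Adding +1 year to 2041-03-10 gives 2042-03-10.
Applying '+496 days' to 2042-03-10: counting 496 days forward gives 2043-07-19.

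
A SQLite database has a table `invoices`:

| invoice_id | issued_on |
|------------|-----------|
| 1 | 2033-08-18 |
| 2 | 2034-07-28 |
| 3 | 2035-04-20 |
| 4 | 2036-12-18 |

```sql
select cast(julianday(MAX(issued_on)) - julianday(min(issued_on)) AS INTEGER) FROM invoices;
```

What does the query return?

MIN = 2033-08-18, MAX = 2036-12-18.
13 days remain in August 2033 after the 18th (31 − 18).
Full months from September 2033 through November 2036 contribute their day counts.
Then 18 days into December 2036.
Total: 13 + 30 + 31 + 30 + 31 + 31 + 28 + 31 + 30 + 31 + 30 + 31 + 31 + 30 + 31 + 30 + 31 + 31 + 28 + 31 + 30 + 31 + 30 + 31 + 31 + 30 + 31 + 30 + 31 + 31 + 29 + 31 + 30 + 31 + 30 + 31 + 31 + 30 + 31 + 30 + 18 = 1218.

1218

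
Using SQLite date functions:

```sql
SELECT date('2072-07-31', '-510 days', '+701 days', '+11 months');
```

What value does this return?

2074-01-07

Applying '-510 days' to 2072-07-31: counting 510 days back gives 2071-03-09.
Applying '+701 days' to 2071-03-09: counting 701 days forward gives 2073-02-07.
Adding +11 months to 2073-02-07 gives 2074-01-07.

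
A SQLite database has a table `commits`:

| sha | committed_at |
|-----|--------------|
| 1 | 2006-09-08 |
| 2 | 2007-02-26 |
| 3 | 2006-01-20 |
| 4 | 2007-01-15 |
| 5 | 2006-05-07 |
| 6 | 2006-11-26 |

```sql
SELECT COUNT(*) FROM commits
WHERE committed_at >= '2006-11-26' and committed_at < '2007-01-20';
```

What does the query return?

Rows in [2006-11-26, 2007-01-20): 2007-01-15, 2006-11-26 → 2 rows.

2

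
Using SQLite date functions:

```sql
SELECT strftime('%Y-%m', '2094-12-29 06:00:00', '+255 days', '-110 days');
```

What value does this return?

2095-05

First apply '+255 days', '-110 days': 2094-12-29 06:00:00 → 2095-05-23 06:00:00.
`%Y-%m` extracts the year-month: 2095-05.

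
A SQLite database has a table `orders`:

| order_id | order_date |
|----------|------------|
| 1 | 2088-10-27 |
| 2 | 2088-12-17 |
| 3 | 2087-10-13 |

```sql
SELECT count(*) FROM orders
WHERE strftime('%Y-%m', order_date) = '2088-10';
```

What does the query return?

1

Rows with year-month 2088-10: 2088-10-27 → 1.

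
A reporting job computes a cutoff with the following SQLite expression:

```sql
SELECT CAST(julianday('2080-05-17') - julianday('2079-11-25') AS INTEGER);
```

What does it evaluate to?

174

5 days remain in November 2079 after the 25th (30 − 25).
December 2079: 31 days.
January 2080: 31 days.
February 2080: 29 days (leap year).
March 2080: 31 days.
April 2080: 30 days.
Then 17 days into May 2080.
Total: 5 + 31 + 31 + 29 + 31 + 30 + 17 = 174.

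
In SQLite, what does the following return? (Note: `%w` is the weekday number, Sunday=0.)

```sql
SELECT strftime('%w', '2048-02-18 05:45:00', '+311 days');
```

First apply '+311 days': 2048-02-18 05:45:00 → 2048-12-25 05:45:00.
2048-12-25 is a Friday; with Sunday=0 that is 5.

5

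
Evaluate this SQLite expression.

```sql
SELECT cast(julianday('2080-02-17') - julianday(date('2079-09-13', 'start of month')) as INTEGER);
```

169

`start of month` rewinds 2079-09-13 to 2079-09-01.
29 days remain in September 2079 after the 1st (30 − 1).
October 2079: 31 days.
November 2079: 30 days.
December 2079: 31 days.
January 2080: 31 days.
Then 17 days into February 2080.
Total: 29 + 31 + 30 + 31 + 31 + 17 = 169.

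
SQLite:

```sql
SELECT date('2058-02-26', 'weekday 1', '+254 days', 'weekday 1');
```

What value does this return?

2058-11-18

`weekday 1` advances to the next Monday; 2058-02-26 is a Tuesday, so it moves forward to 2058-03-04.
Applying '+254 days' to 2058-03-04: counting 254 days forward gives 2058-11-13.
`weekday 1` advances to the next Monday; 2058-11-13 is a Wednesday, so it moves forward to 2058-11-18.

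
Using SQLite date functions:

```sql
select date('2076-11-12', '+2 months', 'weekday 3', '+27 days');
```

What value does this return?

2077-02-09

Adding +2 months to 2076-11-12 gives 2077-01-12.
`weekday 3` advances to the next Wednesday; 2077-01-12 is a Tuesday, so it moves forward to 2077-01-13.
January 2077 has 31 days; 18 remain after the 13th, so 19 days reach 2077-02-01.
Advancing 8 more days within February lands on 2077-02-09.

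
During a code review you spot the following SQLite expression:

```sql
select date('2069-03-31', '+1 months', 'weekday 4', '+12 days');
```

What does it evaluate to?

Adding +1 month to 2069-03-31 targets 2069-04-31. April 2069 has only 30 days, so SQLite normalizes the 1-day overflow forward to 2069-05-01.
`weekday 4` advances to the next Thursday; 2069-05-01 is a Wednesday, so it moves forward to 2069-05-02.
Advancing 12 more days within May lands on 2069-05-14.

2069-05-14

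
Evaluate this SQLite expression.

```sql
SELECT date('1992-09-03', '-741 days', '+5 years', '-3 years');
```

Applying '-741 days' to 1992-09-03: counting 741 days back gives 1990-08-24.
Adding +5 years to 1990-08-24 gives 1995-08-24.
Adding -3 years to 1995-08-24 gives 1992-08-24.

1992-08-24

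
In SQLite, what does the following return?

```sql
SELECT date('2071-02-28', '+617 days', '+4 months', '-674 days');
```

2071-05-02

Applying '+617 days' to 2071-02-28: counting 617 days forward gives 2072-11-06.
Adding +4 months to 2072-11-06 gives 2073-03-06.
Applying '-674 days' to 2073-03-06: counting 674 days back gives 2071-05-02.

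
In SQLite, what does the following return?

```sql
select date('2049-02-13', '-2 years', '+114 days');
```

Adding -2 years to 2049-02-13 gives 2047-02-13.
Applying '+114 days' to 2047-02-13: counting 114 days forward gives 2047-06-07.

2047-06-07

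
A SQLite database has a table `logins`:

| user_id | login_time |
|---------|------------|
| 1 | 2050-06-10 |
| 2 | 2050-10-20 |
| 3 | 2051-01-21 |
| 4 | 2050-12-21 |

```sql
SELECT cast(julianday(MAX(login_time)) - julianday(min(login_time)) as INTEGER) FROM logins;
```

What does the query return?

225

MIN = 2050-06-10, MAX = 2051-01-21.
20 days remain in June 2050 after the 10th (30 − 10).
Full months from July 2050 through December 2050 contribute their day counts.
Then 21 days into January 2051.
Total: 20 + 31 + 31 + 30 + 31 + 30 + 31 + 21 = 225.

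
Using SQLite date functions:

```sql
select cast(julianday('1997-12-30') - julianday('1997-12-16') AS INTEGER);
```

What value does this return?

Both dates are in December 1997: 30 − 16 = 14.

14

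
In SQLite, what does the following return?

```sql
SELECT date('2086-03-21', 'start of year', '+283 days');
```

2086-10-11

`start of year` rewinds 2086-03-21 to 2086-01-01.
Applying '+283 days' to 2086-01-01: counting 283 days forward gives 2086-10-11.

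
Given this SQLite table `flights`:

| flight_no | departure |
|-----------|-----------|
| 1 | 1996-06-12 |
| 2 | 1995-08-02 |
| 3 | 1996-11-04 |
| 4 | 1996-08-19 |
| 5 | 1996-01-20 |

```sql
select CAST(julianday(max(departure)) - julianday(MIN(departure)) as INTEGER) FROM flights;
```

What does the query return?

MIN = 1995-08-02, MAX = 1996-11-04.
29 days remain in August 1995 after the 2nd (31 − 2).
Full months from September 1995 through October 1996 contribute their day counts.
Then 4 days into November 1996.
Total: 29 + 30 + 31 + 30 + 31 + 31 + 29 + 31 + 30 + 31 + 30 + 31 + 31 + 30 + 31 + 4 = 460.

460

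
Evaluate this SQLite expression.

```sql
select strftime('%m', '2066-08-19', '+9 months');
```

05

First apply '+9 months': 2066-08-19 → 2067-05-19.
`%m` extracts the 2-digit month (01-12): 05.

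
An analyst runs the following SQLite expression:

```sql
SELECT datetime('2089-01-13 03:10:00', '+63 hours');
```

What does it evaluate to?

+63 hours from 2089-01-13 03:10:00 is 2089-01-15 18:10:00 (crosses midnight).

2089-01-15 18:10:00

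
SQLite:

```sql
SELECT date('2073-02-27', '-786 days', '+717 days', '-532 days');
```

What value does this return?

Applying '-786 days' to 2073-02-27: counting 786 days back gives 2071-01-03.
Applying '+717 days' to 2071-01-03: counting 717 days forward gives 2072-12-20.
Applying '-532 days' to 2072-12-20: counting 532 days back gives 2071-07-07.

2071-07-07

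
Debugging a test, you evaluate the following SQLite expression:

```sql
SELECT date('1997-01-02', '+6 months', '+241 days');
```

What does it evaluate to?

1998-02-28

Adding +6 months to 1997-01-02 gives 1997-07-02.
Applying '+241 days' to 1997-07-02: counting 241 days forward gives 1998-02-28.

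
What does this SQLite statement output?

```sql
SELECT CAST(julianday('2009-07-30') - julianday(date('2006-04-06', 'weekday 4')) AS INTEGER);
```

`weekday 4` advances to the next Thursday; 2006-04-06 is already a Thursday, so it stays at 2006-04-06.
24 days remain in April 2006 after the 6th (30 − 6).
Full months from May 2006 through June 2009 contribute their day counts.
Then 30 days into July 2009.
Total: 24 + 31 + 30 + 31 + 31 + 30 + 31 + 30 + 31 + 31 + 28 + 31 + 30 + 31 + 30 + 31 + 31 + 30 + 31 + 30 + 31 + 31 + 29 + 31 + 30 + 31 + 30 + 31 + 31 + 30 + 31 + 30 + 31 + 31 + 28 + 31 + 30 + 31 + 30 + 30 = 1211.

1211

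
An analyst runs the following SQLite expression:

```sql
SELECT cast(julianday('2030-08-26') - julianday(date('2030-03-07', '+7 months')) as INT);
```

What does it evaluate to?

Adding +7 months to 2030-03-07 gives 2030-10-07.
5 days remain in August 2030 after the 26th (31 − 26).
September 2030: 30 days.
Then 7 days into October 2030.
Total: 5 + 30 + 7 = 42.
The subtraction is earlier − later, so the result is −42 → -42.

-42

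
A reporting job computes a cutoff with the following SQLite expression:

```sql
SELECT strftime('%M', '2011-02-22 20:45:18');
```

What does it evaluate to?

`%M` extracts the 2-digit minute: 45.

45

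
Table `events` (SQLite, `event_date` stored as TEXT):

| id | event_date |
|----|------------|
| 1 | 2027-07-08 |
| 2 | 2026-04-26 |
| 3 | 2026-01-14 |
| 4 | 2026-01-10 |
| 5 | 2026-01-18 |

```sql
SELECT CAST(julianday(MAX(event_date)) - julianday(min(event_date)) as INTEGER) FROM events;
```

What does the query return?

544

MIN = 2026-01-10, MAX = 2027-07-08.
21 days remain in January 2026 after the 10th (31 − 10).
Full months from February 2026 through June 2027 contribute their day counts.
Then 8 days into July 2027.
Total: 21 + 28 + 31 + 30 + 31 + 30 + 31 + 31 + 30 + 31 + 30 + 31 + 31 + 28 + 31 + 30 + 31 + 30 + 8 = 544.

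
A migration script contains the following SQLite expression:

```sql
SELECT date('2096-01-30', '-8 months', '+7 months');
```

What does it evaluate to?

Adding -8 months to 2096-01-30 gives 2095-05-30.
Adding +7 months to 2095-05-30 gives 2095-12-30.

2095-12-30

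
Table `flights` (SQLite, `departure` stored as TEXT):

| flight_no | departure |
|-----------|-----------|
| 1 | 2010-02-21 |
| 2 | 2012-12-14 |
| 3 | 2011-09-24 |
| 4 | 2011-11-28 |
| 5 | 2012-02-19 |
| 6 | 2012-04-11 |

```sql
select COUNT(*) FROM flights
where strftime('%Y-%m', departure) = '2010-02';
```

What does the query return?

Rows with year-month 2010-02: 2010-02-21 → 1.

1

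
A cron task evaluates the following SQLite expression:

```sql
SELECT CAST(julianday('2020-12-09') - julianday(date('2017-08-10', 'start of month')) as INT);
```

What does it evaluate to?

1226

`start of month` rewinds 2017-08-10 to 2017-08-01.
30 days remain in August 2017 after the 1st (31 − 1).
Full months from September 2017 through November 2020 contribute their day counts.
Then 9 days into December 2020.
Total: 30 + 30 + 31 + 30 + 31 + 31 + 28 + 31 + 30 + 31 + 30 + 31 + 31 + 30 + 31 + 30 + 31 + 31 + 28 + 31 + 30 + 31 + 30 + 31 + 31 + 30 + 31 + 30 + 31 + 31 + 29 + 31 + 30 + 31 + 30 + 31 + 31 + 30 + 31 + 30 + 9 = 1226.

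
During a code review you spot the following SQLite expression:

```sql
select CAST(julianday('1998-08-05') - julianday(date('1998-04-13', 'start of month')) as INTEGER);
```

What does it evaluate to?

126

`start of month` rewinds 1998-04-13 to 1998-04-01.
29 days remain in April 1998 after the 1st (30 − 1).
May 1998: 31 days.
June 1998: 30 days.
July 1998: 31 days.
Then 5 days into August 1998.
Total: 29 + 31 + 30 + 31 + 5 = 126.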